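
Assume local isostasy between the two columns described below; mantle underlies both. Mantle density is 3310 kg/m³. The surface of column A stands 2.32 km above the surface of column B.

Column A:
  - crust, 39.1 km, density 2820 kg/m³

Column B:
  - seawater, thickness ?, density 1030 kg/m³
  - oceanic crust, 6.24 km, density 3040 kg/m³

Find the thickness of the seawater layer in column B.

Take the compensation level at the base of the deeper column (depth z_c below the surface of column A) and equate Σ ρ_i t_i down to z_c; mantle fills any gap and the z_c terms cancel.
Column A: 39.1×2820 + (z_c − 39.1)×3310
Column B: 2.32×0 + x×1030 + 6.24×3040 + (z_c − 2.32 − 6.24 − x)×3310
The z_c×3310 term appears on both sides and cancels. Collect the known terms of each column as K = Σ(ρt)_known − 3310 × (depth of known layers): K_A = 110262 − 3310×39.1 = −19159; K_B = 18969.6 − 3310×(2.32 + 6.24) = −9364.
Balance: K_A = K_B − x×(3310 − 1030), so x = (K_B − K_A)/(3310 − 1030) = 9795/2280 = 4.3 km.

4.3 km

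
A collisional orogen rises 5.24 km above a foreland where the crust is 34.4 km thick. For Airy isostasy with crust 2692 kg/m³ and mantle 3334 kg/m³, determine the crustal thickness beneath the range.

Root depth r = h ρ_c / (ρ_m − ρ_c) = 5.24 km × 2692 / 642 = 21.97 km.
Total thickness = T + h + r = 34.4 km + 5.24 km + 21.97 km = 61.6 km.

61.6 km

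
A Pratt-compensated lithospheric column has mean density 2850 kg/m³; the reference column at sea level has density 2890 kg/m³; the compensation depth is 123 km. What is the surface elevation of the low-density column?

ρ_ref D = ρ (D + h) → h = D (ρ_ref − ρ)/ρ.
h = 123 km × (2890 − 2850)/2850 = 1.73 km.

1.73 km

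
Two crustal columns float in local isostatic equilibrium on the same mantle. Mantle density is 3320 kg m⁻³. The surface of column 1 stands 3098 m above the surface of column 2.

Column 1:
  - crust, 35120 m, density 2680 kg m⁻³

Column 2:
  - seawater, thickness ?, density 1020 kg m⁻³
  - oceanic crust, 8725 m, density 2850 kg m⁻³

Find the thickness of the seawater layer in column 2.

3520 m

Take the compensation level at the base of the deeper column (depth z_c below the surface of column 1) and equate Σ ρ_i t_i down to z_c; mantle fills any gap and the z_c terms cancel.
Column 1: 35120×2680 + (z_c − 35120)×3320
Column 2: 3098×0 + x×1020 + 8725×2850 + (z_c − 3098 − 8725 − x)×3320
The z_c×3320 term appears on both sides and cancels. Collect the known terms of each column as K = Σ(ρt)_known − 3320 × (depth of known layers): K_1 = 94121600 − 3320×35120 = −22476800; K_2 = 24866250 − 3320×(3098 + 8725) = −14386110.
Balance: K_1 = K_2 − x×(3320 − 1020), so x = (K_2 − K_1)/(3320 − 1020) = 8090690/2300 = 3520 m.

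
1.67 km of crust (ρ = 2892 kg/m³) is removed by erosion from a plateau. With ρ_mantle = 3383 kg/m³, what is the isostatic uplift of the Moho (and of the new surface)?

1.43 km

Unloading: uplift u = e ρ_c/ρ_m = 1.67 km × 2892/3383 = 1.43 km.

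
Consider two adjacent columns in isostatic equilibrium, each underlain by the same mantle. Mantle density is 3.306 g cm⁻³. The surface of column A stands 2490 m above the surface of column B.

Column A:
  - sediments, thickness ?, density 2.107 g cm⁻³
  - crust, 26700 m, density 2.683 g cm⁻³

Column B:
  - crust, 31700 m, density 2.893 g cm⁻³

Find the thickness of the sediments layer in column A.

3910 m

Take the compensation level at the base of the deeper column (depth z_c below the surface of column A) and equate Σ ρ_i t_i down to z_c; mantle fills any gap and the z_c terms cancel.
Column A: x×2.107 + 26700×2.683 + (z_c − 26700 − x)×3.306
Column B: 2490×0 + 31700×2.893 + (z_c − 2490 − 31700)×3.306
The z_c×3.306 term appears on both sides and cancels. Collect the known terms of each column as K = Σ(ρt)_known − 3.306 × (depth of known layers): K_A = 71636.1 − 3.306×26700 = −16634.1; K_B = 91708.1 − 3.306×(2490 + 31700) = −21324.04.
Balance: K_A − x×(3.306 − 2.107) = K_B, so x = (K_A − K_B)/(3.306 − 2.107) = 4689.94/1.199 = 3910 m.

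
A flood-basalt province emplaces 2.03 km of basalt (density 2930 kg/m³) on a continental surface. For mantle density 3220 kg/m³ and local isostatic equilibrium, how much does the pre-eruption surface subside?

1.85 km

Subaerial loading: s = t ρ_load / ρ_m.
s = 2.03 km × 2930/3220 = 1.85 km.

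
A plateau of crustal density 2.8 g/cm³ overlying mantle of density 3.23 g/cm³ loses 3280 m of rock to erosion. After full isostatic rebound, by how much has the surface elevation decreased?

Rebound u = e ρ_c/ρ_m = 3280 m × 2.8/3.23 = 2843 m.
Net surface drop = e − u = 3280 m − 2843 m = e (ρ_m − ρ_c)/ρ_m = 437 m.

437 m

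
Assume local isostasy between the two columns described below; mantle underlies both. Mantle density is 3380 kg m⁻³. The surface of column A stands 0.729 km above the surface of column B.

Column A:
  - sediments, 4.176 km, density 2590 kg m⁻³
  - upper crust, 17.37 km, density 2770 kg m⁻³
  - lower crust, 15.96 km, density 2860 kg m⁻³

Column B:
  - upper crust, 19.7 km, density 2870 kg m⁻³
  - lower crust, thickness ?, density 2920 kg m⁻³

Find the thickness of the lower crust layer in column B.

Take the compensation level at the base of the deeper column (depth z_c below the surface of column A) and equate Σ ρ_i t_i down to z_c; mantle fills any gap and the z_c terms cancel.
Column A: 4.176×2590 + 17.37×2770 + 15.96×2860 + (z_c − 37.506)×3380
Column B: 0.729×0 + 19.7×2870 + x×2920 + (z_c − 0.729 − 19.7 − x)×3380
The z_c×3380 term appears on both sides and cancels. Collect the known terms of each column as K = Σ(ρt)_known − 3380 × (depth of known layers): K_A = 104576.34 − 3380×37.506 = −22193.94; K_B = 56539 − 3380×(0.729 + 19.7) = −12511.02.
Balance: K_A = K_B − x×(3380 − 2920), so x = (K_B − K_A)/(3380 − 2920) = 9682.92/460 = 21 km.

21 km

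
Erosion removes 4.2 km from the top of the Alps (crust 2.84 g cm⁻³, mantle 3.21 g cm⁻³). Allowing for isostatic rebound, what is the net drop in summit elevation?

0.484 km

Rebound u = e ρ_c/ρ_m = 4.2 km × 2.84/3.21 = 3.716 km.
Net surface drop = e − u = 4.2 km − 3.716 km = e (ρ_m − ρ_c)/ρ_m = 0.484 km.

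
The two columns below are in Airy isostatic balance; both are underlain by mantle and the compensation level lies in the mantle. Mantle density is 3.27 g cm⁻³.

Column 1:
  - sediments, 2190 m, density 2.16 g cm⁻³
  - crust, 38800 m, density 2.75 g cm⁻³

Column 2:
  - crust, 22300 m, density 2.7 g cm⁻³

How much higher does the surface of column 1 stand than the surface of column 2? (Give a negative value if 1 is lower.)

For any compensation level in the mantle, the mantle terms cancel and isostasy reduces to e = (Σt_1 − Σt_2) − (Σ(ρt)_1 − Σ(ρt)_2) / ρ_m.
Σt_1 = 40990 m; Σt_2 = 22300 m; Σ(ρt)_1 = 111430.4; Σ(ρt)_2 = 60210 (in m·g cm⁻³).
e = (40990 − 22300) − (111430.4 − 60210) / 3.27 = 3030 m.

3030 m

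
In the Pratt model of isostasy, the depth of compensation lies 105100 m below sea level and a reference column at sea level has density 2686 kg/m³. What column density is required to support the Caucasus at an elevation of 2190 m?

Pratt balance: ρ_ref D = ρ (D + h).
ρ = ρ_ref D/(D + h) = 2686 × 105100 m/(105100 m + 2190 m) = 2630 kg/m³.

2630 kg/m³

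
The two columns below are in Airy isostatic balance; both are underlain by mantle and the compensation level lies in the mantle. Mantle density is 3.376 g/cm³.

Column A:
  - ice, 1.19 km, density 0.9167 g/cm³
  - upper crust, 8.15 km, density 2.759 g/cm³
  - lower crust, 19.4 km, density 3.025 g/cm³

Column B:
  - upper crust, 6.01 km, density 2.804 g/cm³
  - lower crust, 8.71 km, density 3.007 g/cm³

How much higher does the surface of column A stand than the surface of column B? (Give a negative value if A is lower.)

2.4 km

For any compensation level in the mantle, the mantle terms cancel and isostasy reduces to e = (Σt_A − Σt_B) − (Σ(ρt)_A − Σ(ρt)_B) / ρ_m.
Σt_A = 28.74 km; Σt_B = 14.72 km; Σ(ρt)_A = 82.261723; Σ(ρt)_B = 43.04301 (in km·g/cm³).
e = (28.74 − 14.72) − (82.261723 − 43.04301) / 3.376 = 2.4 km.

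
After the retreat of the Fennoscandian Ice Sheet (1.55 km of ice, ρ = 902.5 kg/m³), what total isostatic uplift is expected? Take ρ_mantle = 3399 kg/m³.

0.412 km

Removing the load lets mantle flow back in; uplift u satisfies ρ_ice t = ρ_m u.
u = t ρ_ice/ρ_m = 1.55 km × 902.5/3399 = 0.412 km.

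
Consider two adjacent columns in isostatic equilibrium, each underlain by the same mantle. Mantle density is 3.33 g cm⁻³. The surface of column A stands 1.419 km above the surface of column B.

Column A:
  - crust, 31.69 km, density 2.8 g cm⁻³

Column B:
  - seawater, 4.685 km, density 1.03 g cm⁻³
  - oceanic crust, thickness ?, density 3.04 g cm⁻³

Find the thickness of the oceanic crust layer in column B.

4.47 km

Take the compensation level at the base of the deeper column (depth z_c below the surface of column A) and equate Σ ρ_i t_i down to z_c; mantle fills any gap and the z_c terms cancel.
Column A: 31.69×2.8 + (z_c − 31.69)×3.33
Column B: 1.419×0 + 4.685×1.03 + x×3.04 + (z_c − 1.419 − 4.685 − x)×3.33
The z_c×3.33 term appears on both sides and cancels. Collect the known terms of each column as K = Σ(ρt)_known − 3.33 × (depth of known layers): K_A = 88.732 − 3.33×31.69 = −16.7957; K_B = 4.82555 − 3.33×(1.419 + 4.685) = −15.50077.
Balance: K_A = K_B − x×(3.33 − 3.04), so x = (K_B − K_A)/(3.33 − 3.04) = 1.29493/0.29 = 4.47 km.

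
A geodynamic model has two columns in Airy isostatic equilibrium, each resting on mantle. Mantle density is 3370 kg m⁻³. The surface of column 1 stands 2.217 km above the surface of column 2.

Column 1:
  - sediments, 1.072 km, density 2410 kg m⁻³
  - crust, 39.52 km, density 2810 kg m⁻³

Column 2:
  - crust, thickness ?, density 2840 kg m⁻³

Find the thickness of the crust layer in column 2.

29.6 km

Take the compensation level at the base of the deeper column (depth z_c below the surface of column 1) and equate Σ ρ_i t_i down to z_c; mantle fills any gap and the z_c terms cancel.
Column 1: 1.072×2410 + 39.52×2810 + (z_c − 40.592)×3370
Column 2: 2.217×0 + x×2840 + (z_c − 2.217 − 0 − x)×3370
The z_c×3370 term appears on both sides and cancels. Collect the known terms of each column as K = Σ(ρt)_known − 3370 × (depth of known layers): K_1 = 113634.72 − 3370×40.592 = −23160.32; K_2 = 0 − 3370×(2.217 + 0) = −7471.29.
Balance: K_1 = K_2 − x×(3370 − 2840), so x = (K_2 − K_1)/(3370 − 2840) = 15689/530 = 29.6 km.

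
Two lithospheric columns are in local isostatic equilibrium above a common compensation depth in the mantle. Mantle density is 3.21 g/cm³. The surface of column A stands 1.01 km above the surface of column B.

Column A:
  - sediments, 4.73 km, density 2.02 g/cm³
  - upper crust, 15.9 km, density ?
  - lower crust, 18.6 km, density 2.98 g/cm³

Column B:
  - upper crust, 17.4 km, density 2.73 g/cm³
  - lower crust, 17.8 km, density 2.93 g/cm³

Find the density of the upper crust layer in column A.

2.79 g/cm³

Take the compensation level at the base of the deeper column (depth z_c below the surface of column A) and equate Σ ρ_i t_i down to z_c; mantle fills any gap and the z_c terms cancel.
Column A: 4.73×2.02 + 15.9×ρ + 18.6×2.98 + (z_c − 39.23)×3.21
Column B: 1.01×0 + 17.4×2.73 + 17.8×2.93 + (z_c − 1.01 − 35.2)×3.21
The z_c×3.21 term appears on both sides and cancels. Collect the known terms of each column as K = Σ(ρt)_known − 3.21 × (depth of known layers): K_A = 64.9826 − 3.21×39.23 = −60.9457; K_B = 99.656 − 3.21×(1.01 + 35.2) = −16.5781.
Balance: K_A + 15.9×ρ = K_B, so ρ = (K_B − K_A)/15.9 = 44.3676/15.9 = 2.79 g/cm³.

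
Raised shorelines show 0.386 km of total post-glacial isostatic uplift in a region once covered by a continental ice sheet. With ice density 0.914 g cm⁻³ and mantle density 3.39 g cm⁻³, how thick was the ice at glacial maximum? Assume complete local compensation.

1.43 km

u = t ρ_ice/ρ_m → t = u ρ_m/ρ_ice = 0.386 km × 3.39/0.914 = 1.43 km.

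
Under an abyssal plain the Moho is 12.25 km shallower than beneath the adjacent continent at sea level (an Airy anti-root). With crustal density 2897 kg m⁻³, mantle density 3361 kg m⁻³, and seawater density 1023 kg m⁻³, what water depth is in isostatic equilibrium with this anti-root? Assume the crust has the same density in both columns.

Replacing a thickness d of crust by seawater at the top must be balanced by replacing crust with mantle at the base: d (ρ_c − ρ_w) = a (ρ_m − ρ_c).
d = a (ρ_m − ρ_c)/(ρ_c − ρ_w) = 12.25 km × 464/1874 = 3.03 km.

3.03 km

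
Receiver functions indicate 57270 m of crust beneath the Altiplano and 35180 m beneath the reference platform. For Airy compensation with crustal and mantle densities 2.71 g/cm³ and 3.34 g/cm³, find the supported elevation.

4170 m

Excess crust Δ = 57270 m − 35180 m = 22090 m, split between elevation h and root r with h + r = Δ.
Airy balance ρ_c h = (ρ_m − ρ_c) r gives r = h ρ_c/(ρ_m − ρ_c), so h (1 + ρ_c/(ρ_m − ρ_c)) = Δ, i.e. h = Δ (ρ_m − ρ_c)/ρ_m.
h = 22090 m × 0.63/3.34 = 4170 m.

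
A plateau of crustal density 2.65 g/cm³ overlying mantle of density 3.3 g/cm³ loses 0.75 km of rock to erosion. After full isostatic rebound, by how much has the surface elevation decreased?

Rebound u = e ρ_c/ρ_m = 0.75 km × 2.65/3.3 = 0.6023 km.
Net surface drop = e − u = 0.75 km − 0.6023 km = e (ρ_m − ρ_c)/ρ_m = 0.148 km.

0.148 km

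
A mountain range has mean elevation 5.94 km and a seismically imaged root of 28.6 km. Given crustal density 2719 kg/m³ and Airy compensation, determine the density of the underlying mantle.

3280 kg/m³

Airy balance: ρ_c h = (ρ_m − ρ_c) r → ρ_m = ρ_c (1 + h/r).
ρ_m = 2719 × (1 + 5.94 km/28.6 km) = 3280 kg/m³.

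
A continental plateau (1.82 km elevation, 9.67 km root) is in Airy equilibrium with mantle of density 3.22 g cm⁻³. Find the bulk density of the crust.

2.71 g cm⁻³

ρ_c h = (ρ_m − ρ_c) r → ρ_c (h + r) = ρ_m r → ρ_c = ρ_m r / (h + r).
ρ_c = 3.22 × 9.67 km / (1.82 km + 9.67 km) = 2.71 g cm⁻³.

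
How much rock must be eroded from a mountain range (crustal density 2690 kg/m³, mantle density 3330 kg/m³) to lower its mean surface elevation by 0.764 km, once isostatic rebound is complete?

Net drop Δ = e − u = e − e ρ_c/ρ_m = e (ρ_m − ρ_c)/ρ_m.
e = Δ ρ_m/(ρ_m − ρ_c) = 0.764 km × 3330/640 = 3.98 km.

3.98 km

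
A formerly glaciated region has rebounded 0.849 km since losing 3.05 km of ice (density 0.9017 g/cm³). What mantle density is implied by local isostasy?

3.24 g/cm³

ρ_m = ρ_ice t / u = 0.9017 × 3.05 km/0.849 km = 3.24 g/cm³.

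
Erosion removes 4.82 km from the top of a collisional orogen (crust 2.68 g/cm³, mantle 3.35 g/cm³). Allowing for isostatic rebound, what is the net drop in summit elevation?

Rebound u = e ρ_c/ρ_m = 4.82 km × 2.68/3.35 = 3.856 km.
Net surface drop = e − u = 4.82 km − 3.856 km = e (ρ_m − ρ_c)/ρ_m = 0.964 km.

0.964 km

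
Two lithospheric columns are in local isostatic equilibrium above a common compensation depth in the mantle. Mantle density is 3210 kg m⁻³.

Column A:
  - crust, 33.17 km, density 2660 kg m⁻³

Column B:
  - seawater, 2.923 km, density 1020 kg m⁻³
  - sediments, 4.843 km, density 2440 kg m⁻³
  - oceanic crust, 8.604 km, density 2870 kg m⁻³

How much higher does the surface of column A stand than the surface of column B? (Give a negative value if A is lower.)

1.62 km

For any compensation level in the mantle, the mantle terms cancel and isostasy reduces to e = (Σt_A − Σt_B) − (Σ(ρt)_A − Σ(ρt)_B) / ρ_m.
Σt_A = 33.17 km; Σt_B = 16.37 km; Σ(ρt)_A = 88232.2; Σ(ρt)_B = 39491.86 (in km·kg m⁻³).
e = (33.17 − 16.37) − (88232.2 − 39491.86) / 3210 = 1.62 km.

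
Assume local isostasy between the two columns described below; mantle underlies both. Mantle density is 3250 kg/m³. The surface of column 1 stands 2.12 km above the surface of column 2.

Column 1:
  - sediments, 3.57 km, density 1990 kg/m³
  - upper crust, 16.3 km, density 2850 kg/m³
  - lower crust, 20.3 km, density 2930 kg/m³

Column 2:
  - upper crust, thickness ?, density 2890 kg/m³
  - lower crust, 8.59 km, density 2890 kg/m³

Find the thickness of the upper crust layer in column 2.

Take the compensation level at the base of the deeper column (depth z_c below the surface of column 1) and equate Σ ρ_i t_i down to z_c; mantle fills any gap and the z_c terms cancel.
Column 1: 3.57×1990 + 16.3×2850 + 20.3×2930 + (z_c − 40.17)×3250
Column 2: 2.12×0 + x×2890 + 8.59×2890 + (z_c − 2.12 − 8.59 − x)×3250
The z_c×3250 term appears on both sides and cancels. Collect the known terms of each column as K = Σ(ρt)_known − 3250 × (depth of known layers): K_1 = 113038.3 − 3250×40.17 = −17514.2; K_2 = 24825.1 − 3250×(2.12 + 8.59) = −9982.4.
Balance: K_1 = K_2 − x×(3250 − 2890), so x = (K_2 − K_1)/(3250 − 2890) = 7531.8/360 = 20.9 km.

20.9 km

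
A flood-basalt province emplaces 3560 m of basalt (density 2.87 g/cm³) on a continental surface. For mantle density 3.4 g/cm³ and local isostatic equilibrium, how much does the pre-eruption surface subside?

3010 m

Subaerial loading: s = t ρ_load / ρ_m.
s = 3560 m × 2.87/3.4 = 3010 m.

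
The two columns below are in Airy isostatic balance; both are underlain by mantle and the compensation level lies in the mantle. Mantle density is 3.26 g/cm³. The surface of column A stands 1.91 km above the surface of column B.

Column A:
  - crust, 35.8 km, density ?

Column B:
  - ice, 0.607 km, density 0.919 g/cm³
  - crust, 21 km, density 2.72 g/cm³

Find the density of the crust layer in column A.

Take the compensation level at the base of the deeper column (depth z_c below the surface of column A) and equate Σ ρ_i t_i down to z_c; mantle fills any gap and the z_c terms cancel.
Column A: 35.8×ρ + (z_c − 35.8)×3.26
Column B: 1.91×0 + 0.607×0.919 + 21×2.72 + (z_c − 1.91 − 21.607)×3.26
The z_c×3.26 term appears on both sides and cancels. Collect the known terms of each column as K = Σ(ρt)_known − 3.26 × (depth of known layers): K_A = 0 − 3.26×35.8 = −116.708; K_B = 57.677833 − 3.26×(1.91 + 21.607) = −18.987587.
Balance: K_A + 35.8×ρ = K_B, so ρ = (K_B − K_A)/35.8 = 97.7204/35.8 = 2.73 g/cm³.

2.73 g/cm³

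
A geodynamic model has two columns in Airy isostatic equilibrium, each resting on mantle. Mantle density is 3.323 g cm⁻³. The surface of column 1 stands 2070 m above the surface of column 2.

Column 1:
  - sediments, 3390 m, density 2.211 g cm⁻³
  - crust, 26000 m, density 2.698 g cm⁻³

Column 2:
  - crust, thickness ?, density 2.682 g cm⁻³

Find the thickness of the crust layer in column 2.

20500 m

Take the compensation level at the base of the deeper column (depth z_c below the surface of column 1) and equate Σ ρ_i t_i down to z_c; mantle fills any gap and the z_c terms cancel.
Column 1: 3390×2.211 + 26000×2.698 + (z_c − 29390)×3.323
Column 2: 2070×0 + x×2.682 + (z_c − 2070 − 0 − x)×3.323
The z_c×3.323 term appears on both sides and cancels. Collect the known terms of each column as K = Σ(ρt)_known − 3.323 × (depth of known layers): K_1 = 77643.29 − 3.323×29390 = −20019.68; K_2 = 0 − 3.323×(2070 + 0) = −6878.61.
Balance: K_1 = K_2 − x×(3.323 − 2.682), so x = (K_2 − K_1)/(3.323 − 2.682) = 13141.1/0.641 = 20500 m.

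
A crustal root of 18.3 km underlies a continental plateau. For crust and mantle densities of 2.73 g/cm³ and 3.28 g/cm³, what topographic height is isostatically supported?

Isostatic balance requires: ρ_c h = (ρ_m − ρ_c) r.
h = r (ρ_m − ρ_c) / ρ_c = 18.3 km × (3.28 − 2.73) / 2.73 = 3.69 km.

3.69 km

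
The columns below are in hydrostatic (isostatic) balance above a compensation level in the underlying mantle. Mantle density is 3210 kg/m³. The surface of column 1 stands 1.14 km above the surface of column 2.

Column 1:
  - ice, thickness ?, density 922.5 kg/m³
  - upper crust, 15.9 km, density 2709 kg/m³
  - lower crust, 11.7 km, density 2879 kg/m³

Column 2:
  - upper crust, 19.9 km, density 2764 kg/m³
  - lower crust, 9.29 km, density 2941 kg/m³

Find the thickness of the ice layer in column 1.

1.4 km

Take the compensation level at the base of the deeper column (depth z_c below the surface of column 1) and equate Σ ρ_i t_i down to z_c; mantle fills any gap and the z_c terms cancel.
Column 1: x×922.5 + 15.9×2709 + 11.7×2879 + (z_c − 27.6 − x)×3210
Column 2: 1.14×0 + 19.9×2764 + 9.29×2941 + (z_c − 1.14 − 29.19)×3210
The z_c×3210 term appears on both sides and cancels. Collect the known terms of each column as K = Σ(ρt)_known − 3210 × (depth of known layers): K_1 = 76757.4 − 3210×27.6 = −11838.6; K_2 = 82325.49 − 3210×(1.14 + 29.19) = −15033.81.
Balance: K_1 − x×(3210 − 922.5) = K_2, so x = (K_1 − K_2)/(3210 − 922.5) = 3195.21/2287.5 = 1.4 km.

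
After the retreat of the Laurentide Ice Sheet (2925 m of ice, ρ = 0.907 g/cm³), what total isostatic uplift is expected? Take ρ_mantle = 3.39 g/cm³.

Removing the load lets mantle flow back in; uplift u satisfies ρ_ice t = ρ_m u.
u = t ρ_ice/ρ_m = 2925 m × 0.907/3.39 = 783 m.

783 m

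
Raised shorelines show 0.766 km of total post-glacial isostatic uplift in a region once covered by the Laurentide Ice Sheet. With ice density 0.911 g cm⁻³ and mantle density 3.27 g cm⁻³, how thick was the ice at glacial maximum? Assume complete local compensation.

2.75 km

u = t ρ_ice/ρ_m → t = u ρ_m/ρ_ice = 0.766 km × 3.27/0.911 = 2.75 km.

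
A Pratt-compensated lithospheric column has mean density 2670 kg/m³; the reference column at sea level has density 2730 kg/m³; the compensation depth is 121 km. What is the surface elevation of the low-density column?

ρ_ref D = ρ (D + h) → h = D (ρ_ref − ρ)/ρ.
h = 121 km × (2730 − 2670)/2670 = 2.72 km.

2.72 km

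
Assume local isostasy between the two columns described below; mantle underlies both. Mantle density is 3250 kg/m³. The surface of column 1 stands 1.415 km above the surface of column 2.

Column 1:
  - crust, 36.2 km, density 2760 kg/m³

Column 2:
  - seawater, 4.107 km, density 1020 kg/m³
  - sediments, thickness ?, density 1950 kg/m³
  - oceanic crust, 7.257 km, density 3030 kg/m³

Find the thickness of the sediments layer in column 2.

Take the compensation level at the base of the deeper column (depth z_c below the surface of column 1) and equate Σ ρ_i t_i down to z_c; mantle fills any gap and the z_c terms cancel.
Column 1: 36.2×2760 + (z_c − 36.2)×3250
Column 2: 1.415×0 + 4.107×1020 + x×1950 + 7.257×3030 + (z_c − 1.415 − 11.364 − x)×3250
The z_c×3250 term appears on both sides and cancels. Collect the known terms of each column as K = Σ(ρt)_known − 3250 × (depth of known layers): K_1 = 99912 − 3250×36.2 = −17738; K_2 = 26177.85 − 3250×(1.415 + 11.364) = −15353.9.
Balance: K_1 = K_2 − x×(3250 − 1950), so x = (K_2 − K_1)/(3250 − 1950) = 2384.1/1300 = 1.83 km.

1.83 km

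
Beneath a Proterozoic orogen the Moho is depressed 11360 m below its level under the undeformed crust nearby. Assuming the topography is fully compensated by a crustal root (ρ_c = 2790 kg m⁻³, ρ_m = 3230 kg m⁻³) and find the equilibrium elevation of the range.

For local isostatic compensation: ρ_c h = (ρ_m − ρ_c) r.
h = r (ρ_m − ρ_c) / ρ_c = 11360 m × (3230 − 2790) / 2790 = 1790 m.

1790 m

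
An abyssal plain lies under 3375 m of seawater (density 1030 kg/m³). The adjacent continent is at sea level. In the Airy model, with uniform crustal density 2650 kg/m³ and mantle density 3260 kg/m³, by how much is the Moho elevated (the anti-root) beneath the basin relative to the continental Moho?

Equating mass per unit area of the two columns: replacing crust with seawater at the top is compensated by replacing crust with mantle at the base: d (ρ_c − ρ_w) = a (ρ_m − ρ_c).
a = d (ρ_c − ρ_w)/(ρ_m − ρ_c) = 3375 m × 1620/610 = 8960 m.

8960 m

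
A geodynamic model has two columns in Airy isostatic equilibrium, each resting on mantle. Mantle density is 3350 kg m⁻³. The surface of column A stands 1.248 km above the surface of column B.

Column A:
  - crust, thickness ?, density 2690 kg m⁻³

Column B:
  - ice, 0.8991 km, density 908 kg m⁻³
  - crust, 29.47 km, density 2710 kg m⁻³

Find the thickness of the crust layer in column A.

38.2 km

Take the compensation level at the base of the deeper column (depth z_c below the surface of column A) and equate Σ ρ_i t_i down to z_c; mantle fills any gap and the z_c terms cancel.
Column A: x×2690 + (z_c − 0 − x)×3350
Column B: 1.248×0 + 0.8991×908 + 29.47×2710 + (z_c − 1.248 − 30.3691)×3350
The z_c×3350 term appears on both sides and cancels. Collect the known terms of each column as K = Σ(ρt)_known − 3350 × (depth of known layers): K_A = 0 − 3350×0 = 0; K_B = 80680.0828 − 3350×(1.248 + 30.3691) = −25237.2022.
Balance: K_A − x×(3350 − 2690) = K_B, so x = (K_A − K_B)/(3350 − 2690) = 25237.2/660 = 38.2 km.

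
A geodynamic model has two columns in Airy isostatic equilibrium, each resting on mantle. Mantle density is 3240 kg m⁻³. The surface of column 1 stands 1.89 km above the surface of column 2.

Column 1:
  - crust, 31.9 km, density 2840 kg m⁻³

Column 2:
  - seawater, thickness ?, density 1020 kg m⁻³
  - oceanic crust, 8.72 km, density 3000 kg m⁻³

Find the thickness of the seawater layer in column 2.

2.05 km

Take the compensation level at the base of the deeper column (depth z_c below the surface of column 1) and equate Σ ρ_i t_i down to z_c; mantle fills any gap and the z_c terms cancel.
Column 1: 31.9×2840 + (z_c − 31.9)×3240
Column 2: 1.89×0 + x×1020 + 8.72×3000 + (z_c − 1.89 − 8.72 − x)×3240
The z_c×3240 term appears on both sides and cancels. Collect the known terms of each column as K = Σ(ρt)_known − 3240 × (depth of known layers): K_1 = 90596 − 3240×31.9 = −12760; K_2 = 26160 − 3240×(1.89 + 8.72) = −8216.4.
Balance: K_1 = K_2 − x×(3240 − 1020), so x = (K_2 − K_1)/(3240 − 1020) = 4543.6/2220 = 2.05 km.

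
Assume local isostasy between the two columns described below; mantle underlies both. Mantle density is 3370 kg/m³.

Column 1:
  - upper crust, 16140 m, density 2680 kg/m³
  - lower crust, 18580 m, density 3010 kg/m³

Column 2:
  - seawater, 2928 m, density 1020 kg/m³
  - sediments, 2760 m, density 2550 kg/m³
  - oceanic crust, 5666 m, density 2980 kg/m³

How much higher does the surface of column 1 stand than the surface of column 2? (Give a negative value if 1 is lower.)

1920 m

For any compensation level in the mantle, the mantle terms cancel and isostasy reduces to e = (Σt_1 − Σt_2) − (Σ(ρt)_1 − Σ(ρt)_2) / ρ_m.
Σt_1 = 34720 m; Σt_2 = 11354 m; Σ(ρt)_1 = 99181000; Σ(ρt)_2 = 26909240 (in m·kg/m³).
e = (34720 − 11354) − (99181000 − 26909240) / 3370 = 1920 m.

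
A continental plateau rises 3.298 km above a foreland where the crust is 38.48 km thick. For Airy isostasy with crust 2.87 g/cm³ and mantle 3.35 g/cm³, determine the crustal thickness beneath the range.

Root depth r = h ρ_c / (ρ_m − ρ_c) = 3.298 km × 2.87 / 0.48 = 19.72 km.
Total thickness = T + h + r = 38.48 km + 3.298 km + 19.72 km = 61.5 km.

61.5 km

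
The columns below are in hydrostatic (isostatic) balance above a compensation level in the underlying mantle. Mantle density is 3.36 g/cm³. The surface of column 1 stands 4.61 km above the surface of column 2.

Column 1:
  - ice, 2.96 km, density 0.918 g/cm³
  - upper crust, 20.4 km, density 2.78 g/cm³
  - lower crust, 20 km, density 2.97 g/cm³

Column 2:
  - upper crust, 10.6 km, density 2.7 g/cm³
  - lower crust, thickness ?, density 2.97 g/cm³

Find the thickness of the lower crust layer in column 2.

11.2 km

Take the compensation level at the base of the deeper column (depth z_c below the surface of column 1) and equate Σ ρ_i t_i down to z_c; mantle fills any gap and the z_c terms cancel.
Column 1: 2.96×0.918 + 20.4×2.78 + 20×2.97 + (z_c − 43.36)×3.36
Column 2: 4.61×0 + 10.6×2.7 + x×2.97 + (z_c − 4.61 − 10.6 − x)×3.36
The z_c×3.36 term appears on both sides and cancels. Collect the known terms of each column as K = Σ(ρt)_known − 3.36 × (depth of known layers): K_1 = 118.82928 − 3.36×43.36 = −26.86032; K_2 = 28.62 − 3.36×(4.61 + 10.6) = −22.4856.
Balance: K_1 = K_2 − x×(3.36 − 2.97), so x = (K_2 − K_1)/(3.36 − 2.97) = 4.37472/0.39 = 11.2 km.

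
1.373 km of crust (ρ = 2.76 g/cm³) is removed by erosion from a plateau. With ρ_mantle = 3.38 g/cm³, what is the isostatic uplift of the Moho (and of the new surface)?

Unloading: uplift u = e ρ_c/ρ_m = 1.373 km × 2.76/3.38 = 1.12 km.

1.12 km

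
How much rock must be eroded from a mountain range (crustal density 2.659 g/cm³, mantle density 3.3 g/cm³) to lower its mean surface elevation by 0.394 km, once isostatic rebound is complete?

2.03 km

Net drop Δ = e − u = e − e ρ_c/ρ_m = e (ρ_m − ρ_c)/ρ_m.
e = Δ ρ_m/(ρ_m − ρ_c) = 0.394 km × 3.3/0.641 = 2.03 km.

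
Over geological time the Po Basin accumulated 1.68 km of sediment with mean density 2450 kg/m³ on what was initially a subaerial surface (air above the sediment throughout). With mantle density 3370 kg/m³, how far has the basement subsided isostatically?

1.22 km

Subaerial load: s = t ρ_sed / ρ_m = 1.68 km × 2450/3370 = 1.22 km.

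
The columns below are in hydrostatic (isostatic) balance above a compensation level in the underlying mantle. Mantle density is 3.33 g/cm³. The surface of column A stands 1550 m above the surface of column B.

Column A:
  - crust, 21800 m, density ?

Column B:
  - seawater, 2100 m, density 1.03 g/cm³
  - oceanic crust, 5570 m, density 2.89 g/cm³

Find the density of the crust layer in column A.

Take the compensation level at the base of the deeper column (depth z_c below the surface of column A) and equate Σ ρ_i t_i down to z_c; mantle fills any gap and the z_c terms cancel.
Column A: 21800×ρ + (z_c − 21800)×3.33
Column B: 1550×0 + 2100×1.03 + 5570×2.89 + (z_c − 1550 − 7670)×3.33
The z_c×3.33 term appears on both sides and cancels. Collect the known terms of each column as K = Σ(ρt)_known − 3.33 × (depth of known layers): K_A = 0 − 3.33×21800 = −72594; K_B = 18260.3 − 3.33×(1550 + 7670) = −12442.3.
Balance: K_A + 21800×ρ = K_B, so ρ = (K_B − K_A)/21800 = 60151.7/21800 = 2.76 g/cm³.

2.76 g/cm³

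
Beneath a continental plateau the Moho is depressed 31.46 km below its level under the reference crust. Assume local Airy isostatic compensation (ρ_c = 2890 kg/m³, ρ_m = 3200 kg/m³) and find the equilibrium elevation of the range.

By Archimedes' principle applied to the lithosphere: ρ_c h = (ρ_m − ρ_c) r.
h = r (ρ_m − ρ_c) / ρ_c = 31.46 km × (3200 − 2890) / 2890 = 3.37 km.

3.37 km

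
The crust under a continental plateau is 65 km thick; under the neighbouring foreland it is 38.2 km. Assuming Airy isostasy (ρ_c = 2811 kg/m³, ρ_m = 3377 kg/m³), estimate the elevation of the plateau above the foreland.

Excess crust Δ = 65 km − 38.2 km = 26.8 km, split between elevation h and root r with h + r = Δ.
Airy balance ρ_c h = (ρ_m − ρ_c) r gives r = h ρ_c/(ρ_m − ρ_c), so h (1 + ρ_c/(ρ_m − ρ_c)) = Δ, i.e. h = Δ (ρ_m − ρ_c)/ρ_m.
h = 26.8 km × 566/3377 = 4.49 km.

4.49 km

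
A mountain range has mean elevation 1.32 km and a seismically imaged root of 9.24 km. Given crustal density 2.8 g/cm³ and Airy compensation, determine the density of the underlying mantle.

Airy balance: ρ_c h = (ρ_m − ρ_c) r → ρ_m = ρ_c (1 + h/r).
ρ_m = 2.8 × (1 + 1.32 km/9.24 km) = 3.2 g/cm³.

3.2 g/cm³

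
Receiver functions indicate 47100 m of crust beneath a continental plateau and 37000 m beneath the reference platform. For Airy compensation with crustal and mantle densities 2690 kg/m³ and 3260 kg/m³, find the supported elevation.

Excess crust Δ = 47100 m − 37000 m = 10100 m, split between elevation h and root r with h + r = Δ.
Airy balance ρ_c h = (ρ_m − ρ_c) r gives r = h ρ_c/(ρ_m − ρ_c), so h (1 + ρ_c/(ρ_m − ρ_c)) = Δ, i.e. h = Δ (ρ_m − ρ_c)/ρ_m.
h = 10100 m × 570/3260 = 1770 m.

1770 m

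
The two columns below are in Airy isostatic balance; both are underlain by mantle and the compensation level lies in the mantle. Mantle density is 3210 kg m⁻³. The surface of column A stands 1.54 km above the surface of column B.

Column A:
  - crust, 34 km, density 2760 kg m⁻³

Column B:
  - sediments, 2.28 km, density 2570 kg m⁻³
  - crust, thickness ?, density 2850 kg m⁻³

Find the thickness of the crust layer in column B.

24.7 km

Take the compensation level at the base of the deeper column (depth z_c below the surface of column A) and equate Σ ρ_i t_i down to z_c; mantle fills any gap and the z_c terms cancel.
Column A: 34×2760 + (z_c − 34)×3210
Column B: 1.54×0 + 2.28×2570 + x×2850 + (z_c − 1.54 − 2.28 − x)×3210
The z_c×3210 term appears on both sides and cancels. Collect the known terms of each column as K = Σ(ρt)_known − 3210 × (depth of known layers): K_A = 93840 − 3210×34 = −15300; K_B = 5859.6 − 3210×(1.54 + 2.28) = −6402.6.
Balance: K_A = K_B − x×(3210 − 2850), so x = (K_B − K_A)/(3210 − 2850) = 8897.4/360 = 24.7 km.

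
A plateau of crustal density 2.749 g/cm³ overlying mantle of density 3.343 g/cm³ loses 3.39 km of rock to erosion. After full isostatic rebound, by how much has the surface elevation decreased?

Rebound u = e ρ_c/ρ_m = 3.39 km × 2.749/3.343 = 2.788 km.
Net surface drop = e − u = 3.39 km − 2.788 km = e (ρ_m − ρ_c)/ρ_m = 0.602 km.

0.602 km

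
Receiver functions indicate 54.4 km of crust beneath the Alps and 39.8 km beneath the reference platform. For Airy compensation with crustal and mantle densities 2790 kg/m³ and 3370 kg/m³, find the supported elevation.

2.51 km

Excess crust Δ = 54.4 km − 39.8 km = 14.6 km, split between elevation h and root r with h + r = Δ.
Airy balance ρ_c h = (ρ_m − ρ_c) r gives r = h ρ_c/(ρ_m − ρ_c), so h (1 + ρ_c/(ρ_m − ρ_c)) = Δ, i.e. h = Δ (ρ_m − ρ_c)/ρ_m.
h = 14.6 km × 580/3370 = 2.51 km.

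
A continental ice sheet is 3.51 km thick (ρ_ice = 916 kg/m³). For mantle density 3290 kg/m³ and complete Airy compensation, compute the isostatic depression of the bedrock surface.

0.977 km

Balancing pressure at the compensation depth: the ice load ρ_ice t is balanced by mantle displaced below, ρ_m s.
s = t ρ_ice / ρ_m = 3.51 km × 916/3290 = 0.977 km.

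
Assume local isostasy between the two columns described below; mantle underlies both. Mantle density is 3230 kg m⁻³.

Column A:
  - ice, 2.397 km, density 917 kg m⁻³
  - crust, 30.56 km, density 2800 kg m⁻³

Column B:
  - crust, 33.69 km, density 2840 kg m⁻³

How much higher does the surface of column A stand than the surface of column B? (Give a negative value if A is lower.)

1.72 km

For any compensation level in the mantle, the mantle terms cancel and isostasy reduces to e = (Σt_A − Σt_B) − (Σ(ρt)_A − Σ(ρt)_B) / ρ_m.
Σt_A = 32.957 km; Σt_B = 33.69 km; Σ(ρt)_A = 87766.049; Σ(ρt)_B = 95679.6 (in km·kg m⁻³).
e = (32.957 − 33.69) − (87766.049 − 95679.6) / 3230 = 1.72 km.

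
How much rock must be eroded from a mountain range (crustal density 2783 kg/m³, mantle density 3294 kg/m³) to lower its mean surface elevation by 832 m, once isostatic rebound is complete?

5360 m

Net drop Δ = e − u = e − e ρ_c/ρ_m = e (ρ_m − ρ_c)/ρ_m.
e = Δ ρ_m/(ρ_m − ρ_c) = 832 m × 3294/511 = 5360 m.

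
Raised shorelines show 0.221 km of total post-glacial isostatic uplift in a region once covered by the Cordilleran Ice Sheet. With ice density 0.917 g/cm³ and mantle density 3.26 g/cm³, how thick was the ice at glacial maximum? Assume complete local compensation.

0.786 km

u = t ρ_ice/ρ_m → t = u ρ_m/ρ_ice = 0.221 km × 3.26/0.917 = 0.786 km.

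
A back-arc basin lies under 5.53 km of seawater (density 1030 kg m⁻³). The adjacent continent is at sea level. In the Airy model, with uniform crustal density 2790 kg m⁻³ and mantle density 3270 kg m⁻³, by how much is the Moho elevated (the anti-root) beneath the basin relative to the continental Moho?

20.3 km

Isostatic balance requires: replacing crust with seawater at the top is compensated by replacing crust with mantle at the base: d (ρ_c − ρ_w) = a (ρ_m − ρ_c).
a = d (ρ_c − ρ_w)/(ρ_m − ρ_c) = 5.53 km × 1760/480 = 20.3 km.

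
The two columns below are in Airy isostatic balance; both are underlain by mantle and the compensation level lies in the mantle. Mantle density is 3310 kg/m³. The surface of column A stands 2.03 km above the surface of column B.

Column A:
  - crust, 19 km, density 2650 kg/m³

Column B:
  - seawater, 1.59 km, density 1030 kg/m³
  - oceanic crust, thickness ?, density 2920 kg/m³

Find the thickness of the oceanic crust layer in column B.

5.63 km

Take the compensation level at the base of the deeper column (depth z_c below the surface of column A) and equate Σ ρ_i t_i down to z_c; mantle fills any gap and the z_c terms cancel.
Column A: 19×2650 + (z_c − 19)×3310
Column B: 2.03×0 + 1.59×1030 + x×2920 + (z_c − 2.03 − 1.59 − x)×3310
The z_c×3310 term appears on both sides and cancels. Collect the known terms of each column as K = Σ(ρt)_known − 3310 × (depth of known layers): K_A = 50350 − 3310×19 = −12540; K_B = 1637.7 − 3310×(2.03 + 1.59) = −10344.5.
Balance: K_A = K_B − x×(3310 − 2920), so x = (K_B − K_A)/(3310 − 2920) = 2195.5/390 = 5.63 km.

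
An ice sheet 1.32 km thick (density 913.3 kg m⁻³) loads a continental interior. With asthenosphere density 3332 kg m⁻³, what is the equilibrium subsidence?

0.362 km

Balancing pressure at the compensation depth: the ice load ρ_ice t is balanced by mantle displaced below, ρ_m s.
s = t ρ_ice / ρ_m = 1.32 km × 913.3/3332 = 0.362 km.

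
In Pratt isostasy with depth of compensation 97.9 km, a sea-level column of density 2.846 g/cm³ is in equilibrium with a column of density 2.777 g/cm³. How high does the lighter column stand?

2.43 km

ρ_ref D = ρ (D + h) → h = D (ρ_ref − ρ)/ρ.
h = 97.9 km × (2.846 − 2.777)/2.777 = 2.43 km.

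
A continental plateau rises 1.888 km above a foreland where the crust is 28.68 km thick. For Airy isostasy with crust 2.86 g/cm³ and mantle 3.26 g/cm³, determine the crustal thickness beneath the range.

44.1 km

Root depth r = h ρ_c / (ρ_m − ρ_c) = 1.888 km × 2.86 / 0.4 = 13.5 km.
Total thickness = T + h + r = 28.68 km + 1.888 km + 13.5 km = 44.1 km.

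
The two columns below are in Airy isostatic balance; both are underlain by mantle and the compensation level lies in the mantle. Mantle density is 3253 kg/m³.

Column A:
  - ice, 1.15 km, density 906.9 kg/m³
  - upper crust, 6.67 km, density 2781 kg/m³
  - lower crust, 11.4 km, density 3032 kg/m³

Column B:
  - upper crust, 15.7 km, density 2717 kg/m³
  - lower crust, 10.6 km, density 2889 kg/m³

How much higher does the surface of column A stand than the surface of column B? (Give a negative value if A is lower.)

For any compensation level in the mantle, the mantle terms cancel and isostasy reduces to e = (Σt_A − Σt_B) − (Σ(ρt)_A − Σ(ρt)_B) / ρ_m.
Σt_A = 19.22 km; Σt_B = 26.3 km; Σ(ρt)_A = 54157.005; Σ(ρt)_B = 73280.3 (in km·kg/m³).
e = (19.22 − 26.3) − (54157.005 − 73280.3) / 3253 = −1.2 km.

−1.2 km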